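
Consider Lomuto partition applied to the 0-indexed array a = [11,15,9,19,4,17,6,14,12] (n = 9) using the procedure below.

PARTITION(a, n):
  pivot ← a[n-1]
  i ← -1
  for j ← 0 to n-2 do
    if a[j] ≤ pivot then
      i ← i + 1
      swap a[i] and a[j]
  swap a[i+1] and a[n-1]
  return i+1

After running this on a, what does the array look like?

[11,9,4,6,12,17,19,14,15]

pivot=12, i=-1
j=0: 11≤12, i=0, swap(0,0) ⇒ [11,15,9,19,4,17,6,14,12]
j=1: 15>12, skip
j=2: 9≤12, i=1, swap(1,2) ⇒ [11,9,15,19,4,17,6,14,12]
j=3: 19>12, skip
j=4: 4≤12, i=2, swap(2,4) ⇒ [11,9,4,19,15,17,6,14,12]
j=5: 17>12, skip
j=6: 6≤12, i=3, swap(3,6) ⇒ [11,9,4,6,15,17,19,14,12]
j=7: 14>12, skip
swap(4,8) ⇒ [11,9,4,6,12,17,19,14,15]; return 4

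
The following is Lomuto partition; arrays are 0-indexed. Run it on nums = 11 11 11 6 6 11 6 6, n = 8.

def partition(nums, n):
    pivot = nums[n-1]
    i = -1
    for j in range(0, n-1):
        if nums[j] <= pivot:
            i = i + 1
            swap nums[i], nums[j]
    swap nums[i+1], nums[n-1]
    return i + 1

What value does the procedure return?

pivot = nums[7] = 6; i = -1
j=0: nums[0]=11 > 6 → no swap
j=1: nums[1]=11 > 6 → no swap
j=2: nums[2]=11 > 6 → no swap
j=3: nums[3]=6 ≤ 6 → i=0, swap nums[0],nums[3] → 6 11 11 11 6 11 6 6
j=4: nums[4]=6 ≤ 6 → i=1, swap nums[1],nums[4] → 6 6 11 11 11 11 6 6
j=5: nums[5]=11 > 6 → no swap
j=6: nums[6]=6 ≤ 6 → i=2, swap nums[2],nums[6] → 6 6 6 11 11 11 11 6
final swap nums[3],nums[7] → 6 6 6 6 11 11 11 11; return 3

3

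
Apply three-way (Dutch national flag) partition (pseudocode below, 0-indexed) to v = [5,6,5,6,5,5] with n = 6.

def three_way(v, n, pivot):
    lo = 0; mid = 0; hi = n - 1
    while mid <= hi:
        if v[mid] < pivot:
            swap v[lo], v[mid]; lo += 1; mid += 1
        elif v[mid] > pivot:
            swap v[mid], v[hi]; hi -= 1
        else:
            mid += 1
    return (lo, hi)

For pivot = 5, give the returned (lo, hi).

lo=0 mid=0 hi=5
5=5: mid=1
6>5: swap(1,5), hi=4 ⇒ [5,5,5,6,5,6]
5=5: mid=2
5=5: mid=3
6>5: swap(3,4), hi=3 ⇒ [5,5,5,5,6,6]
5=5: mid=4
done. lo=0 hi=3; v=[5,5,5,5,6,6]

(0, 3)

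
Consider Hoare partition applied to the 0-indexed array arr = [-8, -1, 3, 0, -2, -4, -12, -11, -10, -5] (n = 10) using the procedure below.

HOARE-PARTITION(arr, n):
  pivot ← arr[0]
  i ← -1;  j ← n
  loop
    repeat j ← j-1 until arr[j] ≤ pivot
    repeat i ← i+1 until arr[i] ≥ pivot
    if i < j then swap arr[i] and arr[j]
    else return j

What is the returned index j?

2

pivot = arr[0] = -8; i = -1, j = 10
j→8 (arr[8]=-10≤-8), i→0 (arr[0]=-8≥-8); i<j, swap → [-10, -1, 3, 0, -2, -4, -12, -11, -8, -5]
j→7 (arr[7]=-11≤-8), i→1 (arr[1]=-1≥-8); i<j, swap → [-10, -11, 3, 0, -2, -4, -12, -1, -8, -5]
j→6 (arr[6]=-12≤-8), i→2 (arr[2]=3≥-8); i<j, swap → [-10, -11, -12, 0, -2, -4, 3, -1, -8, -5]
j→2, i→3; i≥j, return j=2. arr = [-10, -11, -12, 0, -2, -4, 3, -1, -8, -5]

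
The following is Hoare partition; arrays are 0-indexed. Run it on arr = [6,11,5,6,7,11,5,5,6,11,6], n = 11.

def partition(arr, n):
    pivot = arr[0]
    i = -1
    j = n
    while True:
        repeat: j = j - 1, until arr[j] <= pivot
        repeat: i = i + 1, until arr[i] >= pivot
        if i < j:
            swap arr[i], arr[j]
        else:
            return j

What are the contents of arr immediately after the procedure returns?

[6,6,5,5,5,11,7,6,11,11,6]

pivot = arr[0] = 6; i = -1, j = 11
j→10 (arr[10]=6≤6), i→0 (arr[0]=6≥6); i<j, swap → [6,11,5,6,7,11,5,5,6,11,6]
j→8 (arr[8]=6≤6), i→1 (arr[1]=11≥6); i<j, swap → [6,6,5,6,7,11,5,5,11,11,6]
j→7 (arr[7]=5≤6), i→3 (arr[3]=6≥6); i<j, swap → [6,6,5,5,7,11,5,6,11,11,6]
j→6 (arr[6]=5≤6), i→4 (arr[4]=7≥6); i<j, swap → [6,6,5,5,5,11,7,6,11,11,6]
j→4, i→5; i≥j, return j=4. arr = [6,6,5,5,5,11,7,6,11,11,6]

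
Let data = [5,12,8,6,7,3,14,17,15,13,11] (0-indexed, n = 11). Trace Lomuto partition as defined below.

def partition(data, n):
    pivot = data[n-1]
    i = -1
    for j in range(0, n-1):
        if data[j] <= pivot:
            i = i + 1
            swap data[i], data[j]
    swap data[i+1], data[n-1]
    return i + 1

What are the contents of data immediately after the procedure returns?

[5,8,6,7,3,11,14,17,15,13,12]

pivot = data[10] = 11; i = -1
j=0: data[0]=5 ≤ 11 → i=0, swap data[0],data[0] (no change) → [5,12,8,6,7,3,14,17,15,13,11]
j=1: data[1]=12 > 11 → no swap
j=2: data[2]=8 ≤ 11 → i=1, swap data[1],data[2] → [5,8,12,6,7,3,14,17,15,13,11]
j=3: data[3]=6 ≤ 11 → i=2, swap data[2],data[3] → [5,8,6,12,7,3,14,17,15,13,11]
j=4: data[4]=7 ≤ 11 → i=3, swap data[3],data[4] → [5,8,6,7,12,3,14,17,15,13,11]
j=5: data[5]=3 ≤ 11 → i=4, swap data[4],data[5] → [5,8,6,7,3,12,14,17,15,13,11]
j=6: data[6]=14 > 11 → no swap
j=7: data[7]=17 > 11 → no swap
j=8: data[8]=15 > 11 → no swap
j=9: data[9]=13 > 11 → no swap
final swap data[5],data[10] → [5,8,6,7,3,11,14,17,15,13,12]; return 5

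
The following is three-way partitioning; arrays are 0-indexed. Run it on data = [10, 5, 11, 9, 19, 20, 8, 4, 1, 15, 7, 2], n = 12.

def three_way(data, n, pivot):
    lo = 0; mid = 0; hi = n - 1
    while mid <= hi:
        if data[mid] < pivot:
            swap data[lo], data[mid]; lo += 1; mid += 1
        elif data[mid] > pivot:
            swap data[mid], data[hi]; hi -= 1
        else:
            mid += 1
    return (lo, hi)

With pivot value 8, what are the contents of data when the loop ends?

lo=0 mid=0 hi=11
10>8: swap(0,11), hi=10 ⇒ [2, 5, 11, 9, 19, 20, 8, 4, 1, 15, 7, 10]
2<8: swap(0,0), lo=1 mid=1 ⇒ [2, 5, 11, 9, 19, 20, 8, 4, 1, 15, 7, 10]
5<8: swap(1,1), lo=2 mid=2 ⇒ [2, 5, 11, 9, 19, 20, 8, 4, 1, 15, 7, 10]
11>8: swap(2,10), hi=9 ⇒ [2, 5, 7, 9, 19, 20, 8, 4, 1, 15, 11, 10]
7<8: swap(2,2), lo=3 mid=3 ⇒ [2, 5, 7, 9, 19, 20, 8, 4, 1, 15, 11, 10]
9>8: swap(3,9), hi=8 ⇒ [2, 5, 7, 15, 19, 20, 8, 4, 1, 9, 11, 10]
15>8: swap(3,8), hi=7 ⇒ [2, 5, 7, 1, 19, 20, 8, 4, 15, 9, 11, 10]
1<8: swap(3,3), lo=4 mid=4 ⇒ [2, 5, 7, 1, 19, 20, 8, 4, 15, 9, 11, 10]
19>8: swap(4,7), hi=6 ⇒ [2, 5, 7, 1, 4, 20, 8, 19, 15, 9, 11, 10]
4<8: swap(4,4), lo=5 mid=5 ⇒ [2, 5, 7, 1, 4, 20, 8, 19, 15, 9, 11, 10]
20>8: swap(5,6), hi=5 ⇒ [2, 5, 7, 1, 4, 8, 20, 19, 15, 9, 11, 10]
8=8: mid=6
done. lo=5 hi=5; data=[2, 5, 7, 1, 4, 8, 20, 19, 15, 9, 11, 10]

[2, 5, 7, 1, 4, 8, 20, 19, 15, 9, 11, 10]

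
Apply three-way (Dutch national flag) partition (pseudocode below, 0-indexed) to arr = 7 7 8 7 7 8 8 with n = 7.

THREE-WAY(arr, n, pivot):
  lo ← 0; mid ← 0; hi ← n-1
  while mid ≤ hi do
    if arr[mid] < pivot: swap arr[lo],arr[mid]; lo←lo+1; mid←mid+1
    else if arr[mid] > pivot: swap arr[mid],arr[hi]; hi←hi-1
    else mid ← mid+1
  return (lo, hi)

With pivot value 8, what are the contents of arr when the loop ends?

lo=0 mid=0 hi=6
7<8: swap(0,0), lo=1 mid=1 ⇒ 7 7 8 7 7 8 8
7<8: swap(1,1), lo=2 mid=2 ⇒ 7 7 8 7 7 8 8
8=8: mid=3
7<8: swap(2,3), lo=3 mid=4 ⇒ 7 7 7 8 7 8 8
7<8: swap(3,4), lo=4 mid=5 ⇒ 7 7 7 7 8 8 8
8=8: mid=6
8=8: mid=7
done. lo=4 hi=6; arr=7 7 7 7 8 8 8

7 7 7 7 8 8 8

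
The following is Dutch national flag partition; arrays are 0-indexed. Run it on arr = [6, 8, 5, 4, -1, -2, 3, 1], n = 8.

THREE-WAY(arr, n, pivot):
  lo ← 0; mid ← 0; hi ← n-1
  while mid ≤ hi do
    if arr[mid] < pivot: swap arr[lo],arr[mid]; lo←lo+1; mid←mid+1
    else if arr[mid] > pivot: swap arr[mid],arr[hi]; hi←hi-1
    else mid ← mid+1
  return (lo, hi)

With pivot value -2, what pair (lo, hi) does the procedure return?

lo=0 mid=0 hi=7
6>-2: swap(0,7), hi=6 ⇒ [1, 8, 5, 4, -1, -2, 3, 6]
1>-2: swap(0,6), hi=5 ⇒ [3, 8, 5, 4, -1, -2, 1, 6]
3>-2: swap(0,5), hi=4 ⇒ [-2, 8, 5, 4, -1, 3, 1, 6]
-2=-2: mid=1
8>-2: swap(1,4), hi=3 ⇒ [-2, -1, 5, 4, 8, 3, 1, 6]
-1>-2: swap(1,3), hi=2 ⇒ [-2, 4, 5, -1, 8, 3, 1, 6]
4>-2: swap(1,2), hi=1 ⇒ [-2, 5, 4, -1, 8, 3, 1, 6]
5>-2: swap(1,1), hi=0 ⇒ [-2, 5, 4, -1, 8, 3, 1, 6]
done. lo=0 hi=0; arr=[-2, 5, 4, -1, 8, 3, 1, 6]

(0, 0)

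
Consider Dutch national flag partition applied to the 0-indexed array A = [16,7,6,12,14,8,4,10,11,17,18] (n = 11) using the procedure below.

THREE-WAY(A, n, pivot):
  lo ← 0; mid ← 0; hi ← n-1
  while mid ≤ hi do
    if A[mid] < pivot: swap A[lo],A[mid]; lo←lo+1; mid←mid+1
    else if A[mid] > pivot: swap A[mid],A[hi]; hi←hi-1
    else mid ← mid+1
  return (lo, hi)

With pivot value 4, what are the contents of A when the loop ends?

[4,6,12,14,8,7,10,11,17,18,16]

pivot = 4; lo=0, mid=0, hi=10
A[mid]=16>4: swap A[0],A[10]; hi=9 → [18,7,6,12,14,8,4,10,11,17,16]
A[mid]=18>4: swap A[0],A[9]; hi=8 → [17,7,6,12,14,8,4,10,11,18,16]
A[mid]=17>4: swap A[0],A[8]; hi=7 → [11,7,6,12,14,8,4,10,17,18,16]
A[mid]=11>4: swap A[0],A[7]; hi=6 → [10,7,6,12,14,8,4,11,17,18,16]
A[mid]=10>4: swap A[0],A[6]; hi=5 → [4,7,6,12,14,8,10,11,17,18,16]
A[mid]=4=4: mid=1
A[mid]=7>4: swap A[1],A[5]; hi=4 → [4,8,6,12,14,7,10,11,17,18,16]
A[mid]=8>4: swap A[1],A[4]; hi=3 → [4,14,6,12,8,7,10,11,17,18,16]
A[mid]=14>4: swap A[1],A[3]; hi=2 → [4,12,6,14,8,7,10,11,17,18,16]
A[mid]=12>4: swap A[1],A[2]; hi=1 → [4,6,12,14,8,7,10,11,17,18,16]
A[mid]=6>4: swap A[1],A[1]; hi=0 → [4,6,12,14,8,7,10,11,17,18,16]
end: lo=0, hi=0; A = [4,6,12,14,8,7,10,11,17,18,16]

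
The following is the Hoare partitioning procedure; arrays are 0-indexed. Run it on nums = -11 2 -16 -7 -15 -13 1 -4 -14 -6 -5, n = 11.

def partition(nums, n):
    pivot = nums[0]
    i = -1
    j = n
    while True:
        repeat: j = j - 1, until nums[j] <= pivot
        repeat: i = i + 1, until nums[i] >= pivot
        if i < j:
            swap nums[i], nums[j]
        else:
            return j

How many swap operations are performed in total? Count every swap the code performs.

pivot=-11
j stops at 8 (-14), i stops at 0 (-11); swap ⇒ -14 2 -16 -7 -15 -13 1 -4 -11 -6 -5
j stops at 5 (-13), i stops at 1 (2); swap ⇒ -14 -13 -16 -7 -15 2 1 -4 -11 -6 -5
j stops at 4 (-15), i stops at 3 (-7); swap ⇒ -14 -13 -16 -15 -7 2 1 -4 -11 -6 -5
j stops at 3, i stops at 4; i≥j ⇒ return 3. nums=-14 -13 -16 -15 -7 2 1 -4 -11 -6 -5

3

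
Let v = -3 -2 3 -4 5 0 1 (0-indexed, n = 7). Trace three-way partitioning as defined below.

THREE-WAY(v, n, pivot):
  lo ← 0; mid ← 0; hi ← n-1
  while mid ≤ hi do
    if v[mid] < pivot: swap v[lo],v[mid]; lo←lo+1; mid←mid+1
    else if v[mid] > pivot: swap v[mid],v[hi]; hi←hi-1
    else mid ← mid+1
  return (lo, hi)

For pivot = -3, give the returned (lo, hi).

pivot = -3; lo=0, mid=0, hi=6
v[mid]=-3=-3: mid=1
v[mid]=-2>-3: swap v[1],v[6]; hi=5 → -3 1 3 -4 5 0 -2
v[mid]=1>-3: swap v[1],v[5]; hi=4 → -3 0 3 -4 5 1 -2
v[mid]=0>-3: swap v[1],v[4]; hi=3 → -3 5 3 -4 0 1 -2
v[mid]=5>-3: swap v[1],v[3]; hi=2 → -3 -4 3 5 0 1 -2
v[mid]=-4<-3: swap v[0],v[1]; lo=1,mid=2 → -4 -3 3 5 0 1 -2
v[mid]=3>-3: swap v[2],v[2]; hi=1 → -4 -3 3 5 0 1 -2
end: lo=1, hi=1; v = -4 -3 3 5 0 1 -2

(1, 1)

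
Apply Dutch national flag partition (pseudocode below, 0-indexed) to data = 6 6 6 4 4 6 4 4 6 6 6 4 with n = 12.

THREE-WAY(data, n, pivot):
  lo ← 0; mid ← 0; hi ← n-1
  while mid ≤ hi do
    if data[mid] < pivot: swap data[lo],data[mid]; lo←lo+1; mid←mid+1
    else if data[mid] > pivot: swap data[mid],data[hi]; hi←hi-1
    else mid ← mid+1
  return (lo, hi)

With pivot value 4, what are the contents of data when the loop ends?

4 4 4 4 4 6 6 6 6 6 6 6

lo=0 mid=0 hi=11
6>4: swap(0,11), hi=10 ⇒ 4 6 6 4 4 6 4 4 6 6 6 6
4=4: mid=1
6>4: swap(1,10), hi=9 ⇒ 4 6 6 4 4 6 4 4 6 6 6 6
6>4: swap(1,9), hi=8 ⇒ 4 6 6 4 4 6 4 4 6 6 6 6
6>4: swap(1,8), hi=7 ⇒ 4 6 6 4 4 6 4 4 6 6 6 6
6>4: swap(1,7), hi=6 ⇒ 4 4 6 4 4 6 4 6 6 6 6 6
4=4: mid=2
6>4: swap(2,6), hi=5 ⇒ 4 4 4 4 4 6 6 6 6 6 6 6
4=4: mid=3
4=4: mid=4
4=4: mid=5
6>4: swap(5,5), hi=4 ⇒ 4 4 4 4 4 6 6 6 6 6 6 6
done. lo=0 hi=4; data=4 4 4 4 4 6 6 6 6 6 6 6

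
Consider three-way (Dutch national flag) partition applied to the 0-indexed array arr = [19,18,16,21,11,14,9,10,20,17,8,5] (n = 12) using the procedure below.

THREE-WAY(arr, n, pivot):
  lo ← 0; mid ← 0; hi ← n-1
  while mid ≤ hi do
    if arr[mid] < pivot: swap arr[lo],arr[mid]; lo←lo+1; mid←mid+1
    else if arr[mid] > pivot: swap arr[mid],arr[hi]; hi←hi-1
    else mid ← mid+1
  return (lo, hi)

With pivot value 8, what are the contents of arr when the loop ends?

pivot = 8; lo=0, mid=0, hi=11
arr[mid]=19>8: swap arr[0],arr[11]; hi=10 → [5,18,16,21,11,14,9,10,20,17,8,19]
arr[mid]=5<8: swap arr[0],arr[0]; lo=1,mid=1 → [5,18,16,21,11,14,9,10,20,17,8,19]
arr[mid]=18>8: swap arr[1],arr[10]; hi=9 → [5,8,16,21,11,14,9,10,20,17,18,19]
arr[mid]=8=8: mid=2
arr[mid]=16>8: swap arr[2],arr[9]; hi=8 → [5,8,17,21,11,14,9,10,20,16,18,19]
arr[mid]=17>8: swap arr[2],arr[8]; hi=7 → [5,8,20,21,11,14,9,10,17,16,18,19]
arr[mid]=20>8: swap arr[2],arr[7]; hi=6 → [5,8,10,21,11,14,9,20,17,16,18,19]
arr[mid]=10>8: swap arr[2],arr[6]; hi=5 → [5,8,9,21,11,14,10,20,17,16,18,19]
arr[mid]=9>8: swap arr[2],arr[5]; hi=4 → [5,8,14,21,11,9,10,20,17,16,18,19]
arr[mid]=14>8: swap arr[2],arr[4]; hi=3 → [5,8,11,21,14,9,10,20,17,16,18,19]
arr[mid]=11>8: swap arr[2],arr[3]; hi=2 → [5,8,21,11,14,9,10,20,17,16,18,19]
arr[mid]=21>8: swap arr[2],arr[2]; hi=1 → [5,8,21,11,14,9,10,20,17,16,18,19]
end: lo=1, hi=1; arr = [5,8,21,11,14,9,10,20,17,16,18,19]

[5,8,21,11,14,9,10,20,17,16,18,19]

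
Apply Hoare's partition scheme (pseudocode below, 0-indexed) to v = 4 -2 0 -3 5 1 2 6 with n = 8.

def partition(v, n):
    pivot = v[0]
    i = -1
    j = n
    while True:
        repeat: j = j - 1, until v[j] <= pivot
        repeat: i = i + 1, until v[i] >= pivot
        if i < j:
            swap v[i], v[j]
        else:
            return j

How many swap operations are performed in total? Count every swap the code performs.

2

pivot = v[0] = 4; i = -1, j = 8
j→6 (v[6]=2≤4), i→0 (v[0]=4≥4); i<j, swap → 2 -2 0 -3 5 1 4 6
j→5 (v[5]=1≤4), i→4 (v[4]=5≥4); i<j, swap → 2 -2 0 -3 1 5 4 6
j→4, i→5; i≥j, return j=4. v = 2 -2 0 -3 1 5 4 6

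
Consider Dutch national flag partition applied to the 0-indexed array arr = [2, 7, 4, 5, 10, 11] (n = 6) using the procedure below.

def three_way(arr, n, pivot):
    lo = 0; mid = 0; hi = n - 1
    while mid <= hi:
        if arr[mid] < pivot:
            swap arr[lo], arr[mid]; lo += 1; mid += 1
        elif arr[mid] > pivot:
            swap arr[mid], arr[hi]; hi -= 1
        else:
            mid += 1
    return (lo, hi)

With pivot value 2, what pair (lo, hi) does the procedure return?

pivot = 2; lo=0, mid=0, hi=5
arr[mid]=2=2: mid=1
arr[mid]=7>2: swap arr[1],arr[5]; hi=4 → [2, 11, 4, 5, 10, 7]
arr[mid]=11>2: swap arr[1],arr[4]; hi=3 → [2, 10, 4, 5, 11, 7]
arr[mid]=10>2: swap arr[1],arr[3]; hi=2 → [2, 5, 4, 10, 11, 7]
arr[mid]=5>2: swap arr[1],arr[2]; hi=1 → [2, 4, 5, 10, 11, 7]
arr[mid]=4>2: swap arr[1],arr[1]; hi=0 → [2, 4, 5, 10, 11, 7]
end: lo=0, hi=0; arr = [2, 4, 5, 10, 11, 7]

(0, 0)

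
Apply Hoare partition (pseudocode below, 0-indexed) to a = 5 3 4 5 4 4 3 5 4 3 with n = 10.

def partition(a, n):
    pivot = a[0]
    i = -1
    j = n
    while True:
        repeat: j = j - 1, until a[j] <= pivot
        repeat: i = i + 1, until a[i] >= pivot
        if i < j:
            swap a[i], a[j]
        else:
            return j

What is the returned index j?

pivot=5
j stops at 9 (3), i stops at 0 (5); swap ⇒ 3 3 4 5 4 4 3 5 4 5
j stops at 8 (4), i stops at 3 (5); swap ⇒ 3 3 4 4 4 4 3 5 5 5
j stops at 7, i stops at 7; i≥j ⇒ return 7. a=3 3 4 4 4 4 3 5 5 5

7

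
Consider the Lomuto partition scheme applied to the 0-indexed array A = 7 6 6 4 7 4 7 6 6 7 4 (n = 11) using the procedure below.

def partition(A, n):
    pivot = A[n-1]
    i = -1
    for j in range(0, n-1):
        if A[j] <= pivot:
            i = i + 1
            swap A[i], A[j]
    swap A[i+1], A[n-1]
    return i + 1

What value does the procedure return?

2

pivot = A[10] = 4; i = -1
j=0: A[0]=7 > 4 → no swap
j=1: A[1]=6 > 4 → no swap
j=2: A[2]=6 > 4 → no swap
j=3: A[3]=4 ≤ 4 → i=0, swap A[0],A[3] → 4 6 6 7 7 4 7 6 6 7 4
j=4: A[4]=7 > 4 → no swap
j=5: A[5]=4 ≤ 4 → i=1, swap A[1],A[5] → 4 4 6 7 7 6 7 6 6 7 4
j=6: A[6]=7 > 4 → no swap
j=7: A[7]=6 > 4 → no swap
j=8: A[8]=6 > 4 → no swap
j=9: A[9]=7 > 4 → no swap
final swap A[2],A[10] → 4 4 4 7 7 6 7 6 6 7 6; return 2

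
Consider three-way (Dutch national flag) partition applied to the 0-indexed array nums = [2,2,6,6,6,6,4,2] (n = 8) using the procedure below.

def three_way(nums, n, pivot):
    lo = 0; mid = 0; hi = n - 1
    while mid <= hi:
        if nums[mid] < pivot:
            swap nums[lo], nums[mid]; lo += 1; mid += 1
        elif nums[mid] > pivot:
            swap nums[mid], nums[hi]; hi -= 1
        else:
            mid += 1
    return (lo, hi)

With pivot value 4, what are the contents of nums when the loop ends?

pivot = 4; lo=0, mid=0, hi=7
nums[mid]=2<4: swap nums[0],nums[0]; lo=1,mid=1 → [2,2,6,6,6,6,4,2]
nums[mid]=2<4: swap nums[1],nums[1]; lo=2,mid=2 → [2,2,6,6,6,6,4,2]
nums[mid]=6>4: swap nums[2],nums[7]; hi=6 → [2,2,2,6,6,6,4,6]
nums[mid]=2<4: swap nums[2],nums[2]; lo=3,mid=3 → [2,2,2,6,6,6,4,6]
nums[mid]=6>4: swap nums[3],nums[6]; hi=5 → [2,2,2,4,6,6,6,6]
nums[mid]=4=4: mid=4
nums[mid]=6>4: swap nums[4],nums[5]; hi=4 → [2,2,2,4,6,6,6,6]
nums[mid]=6>4: swap nums[4],nums[4]; hi=3 → [2,2,2,4,6,6,6,6]
end: lo=3, hi=3; nums = [2,2,2,4,6,6,6,6]

[2,2,2,4,6,6,6,6]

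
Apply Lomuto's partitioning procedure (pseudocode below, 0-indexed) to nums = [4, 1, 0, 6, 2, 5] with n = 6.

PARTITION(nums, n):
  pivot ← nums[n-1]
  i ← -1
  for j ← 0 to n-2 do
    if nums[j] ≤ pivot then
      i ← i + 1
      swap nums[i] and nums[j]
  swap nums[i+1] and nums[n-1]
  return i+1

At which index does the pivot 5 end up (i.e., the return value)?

4

pivot=5, i=-1
j=0: 4≤5, i=0, swap(0,0) ⇒ [4, 1, 0, 6, 2, 5]
j=1: 1≤5, i=1, swap(1,1) ⇒ [4, 1, 0, 6, 2, 5]
j=2: 0≤5, i=2, swap(2,2) ⇒ [4, 1, 0, 6, 2, 5]
j=3: 6>5, skip
j=4: 2≤5, i=3, swap(3,4) ⇒ [4, 1, 0, 2, 6, 5]
swap(4,5) ⇒ [4, 1, 0, 2, 5, 6]; return 4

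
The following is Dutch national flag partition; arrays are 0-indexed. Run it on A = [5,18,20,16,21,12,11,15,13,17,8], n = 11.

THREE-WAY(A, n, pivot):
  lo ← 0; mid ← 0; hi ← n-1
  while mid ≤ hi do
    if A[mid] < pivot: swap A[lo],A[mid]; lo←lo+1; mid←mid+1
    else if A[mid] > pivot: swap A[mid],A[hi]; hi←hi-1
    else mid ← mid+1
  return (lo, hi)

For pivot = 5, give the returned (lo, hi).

lo=0 mid=0 hi=10
5=5: mid=1
18>5: swap(1,10), hi=9 ⇒ [5,8,20,16,21,12,11,15,13,17,18]
8>5: swap(1,9), hi=8 ⇒ [5,17,20,16,21,12,11,15,13,8,18]
17>5: swap(1,8), hi=7 ⇒ [5,13,20,16,21,12,11,15,17,8,18]
13>5: swap(1,7), hi=6 ⇒ [5,15,20,16,21,12,11,13,17,8,18]
15>5: swap(1,6), hi=5 ⇒ [5,11,20,16,21,12,15,13,17,8,18]
11>5: swap(1,5), hi=4 ⇒ [5,12,20,16,21,11,15,13,17,8,18]
12>5: swap(1,4), hi=3 ⇒ [5,21,20,16,12,11,15,13,17,8,18]
21>5: swap(1,3), hi=2 ⇒ [5,16,20,21,12,11,15,13,17,8,18]
16>5: swap(1,2), hi=1 ⇒ [5,20,16,21,12,11,15,13,17,8,18]
20>5: swap(1,1), hi=0 ⇒ [5,20,16,21,12,11,15,13,17,8,18]
done. lo=0 hi=0; A=[5,20,16,21,12,11,15,13,17,8,18]

(0, 0)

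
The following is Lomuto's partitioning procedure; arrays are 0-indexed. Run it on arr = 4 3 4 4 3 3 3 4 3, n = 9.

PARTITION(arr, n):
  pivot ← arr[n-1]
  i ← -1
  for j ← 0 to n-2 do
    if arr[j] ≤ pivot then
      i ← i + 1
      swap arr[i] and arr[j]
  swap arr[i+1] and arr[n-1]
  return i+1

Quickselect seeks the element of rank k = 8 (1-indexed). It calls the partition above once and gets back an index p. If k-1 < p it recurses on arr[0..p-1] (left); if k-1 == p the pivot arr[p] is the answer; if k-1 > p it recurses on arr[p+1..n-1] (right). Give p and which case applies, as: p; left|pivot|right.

4; right

pivot=3, i=-1
j=0: 4>3, skip
j=1: 3≤3, i=0, swap(0,1) ⇒ 3 4 4 4 3 3 3 4 3
j=2: 4>3, skip
j=3: 4>3, skip
j=4: 3≤3, i=1, swap(1,4) ⇒ 3 3 4 4 4 3 3 4 3
j=5: 3≤3, i=2, swap(2,5) ⇒ 3 3 3 4 4 4 3 4 3
j=6: 3≤3, i=3, swap(3,6) ⇒ 3 3 3 3 4 4 4 4 3
j=7: 4>3, skip
swap(4,8) ⇒ 3 3 3 3 3 4 4 4 4; return 4
p = 4; k-1 = 7 > 4 ⇒ right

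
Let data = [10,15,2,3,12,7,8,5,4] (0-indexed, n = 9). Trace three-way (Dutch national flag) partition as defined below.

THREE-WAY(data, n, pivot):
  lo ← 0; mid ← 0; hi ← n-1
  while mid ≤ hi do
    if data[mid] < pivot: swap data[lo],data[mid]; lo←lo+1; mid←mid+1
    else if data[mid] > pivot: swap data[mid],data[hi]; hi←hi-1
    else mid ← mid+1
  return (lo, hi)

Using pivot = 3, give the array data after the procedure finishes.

[2,3,15,12,7,8,5,4,10]

pivot = 3; lo=0, mid=0, hi=8
data[mid]=10>3: swap data[0],data[8]; hi=7 → [4,15,2,3,12,7,8,5,10]
data[mid]=4>3: swap data[0],data[7]; hi=6 → [5,15,2,3,12,7,8,4,10]
data[mid]=5>3: swap data[0],data[6]; hi=5 → [8,15,2,3,12,7,5,4,10]
data[mid]=8>3: swap data[0],data[5]; hi=4 → [7,15,2,3,12,8,5,4,10]
data[mid]=7>3: swap data[0],data[4]; hi=3 → [12,15,2,3,7,8,5,4,10]
data[mid]=12>3: swap data[0],data[3]; hi=2 → [3,15,2,12,7,8,5,4,10]
data[mid]=3=3: mid=1
data[mid]=15>3: swap data[1],data[2]; hi=1 → [3,2,15,12,7,8,5,4,10]
data[mid]=2<3: swap data[0],data[1]; lo=1,mid=2 → [2,3,15,12,7,8,5,4,10]
end: lo=1, hi=1; data = [2,3,15,12,7,8,5,4,10]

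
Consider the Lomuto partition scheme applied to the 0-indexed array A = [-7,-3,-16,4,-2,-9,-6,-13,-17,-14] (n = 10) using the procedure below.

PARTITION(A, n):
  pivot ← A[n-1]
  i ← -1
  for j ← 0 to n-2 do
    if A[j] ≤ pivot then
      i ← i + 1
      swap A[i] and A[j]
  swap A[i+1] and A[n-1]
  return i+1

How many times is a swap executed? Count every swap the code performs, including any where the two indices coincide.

3

pivot = A[9] = -14; i = -1
j=0: A[0]=-7 > -14 → no swap
j=1: A[1]=-3 > -14 → no swap
j=2: A[2]=-16 ≤ -14 → i=0, swap A[0],A[2] → [-16,-3,-7,4,-2,-9,-6,-13,-17,-14]
j=3: A[3]=4 > -14 → no swap
j=4: A[4]=-2 > -14 → no swap
j=5: A[5]=-9 > -14 → no swap
j=6: A[6]=-6 > -14 → no swap
j=7: A[7]=-13 > -14 → no swap
j=8: A[8]=-17 ≤ -14 → i=1, swap A[1],A[8] → [-16,-17,-7,4,-2,-9,-6,-13,-3,-14]
final swap A[2],A[9] → [-16,-17,-14,4,-2,-9,-6,-13,-3,-7]; return 2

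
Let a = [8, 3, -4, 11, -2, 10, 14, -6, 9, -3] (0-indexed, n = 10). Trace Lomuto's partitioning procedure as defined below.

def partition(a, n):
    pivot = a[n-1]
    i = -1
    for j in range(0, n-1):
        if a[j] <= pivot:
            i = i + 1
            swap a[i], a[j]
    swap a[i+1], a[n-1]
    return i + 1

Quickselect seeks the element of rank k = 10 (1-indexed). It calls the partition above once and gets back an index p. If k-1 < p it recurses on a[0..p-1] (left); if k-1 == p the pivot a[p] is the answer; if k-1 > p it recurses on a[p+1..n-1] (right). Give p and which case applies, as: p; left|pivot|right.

2; right

pivot = a[9] = -3; i = -1
j=0: a[0]=8 > -3 → no swap
j=1: a[1]=3 > -3 → no swap
j=2: a[2]=-4 ≤ -3 → i=0, swap a[0],a[2] → [-4, 3, 8, 11, -2, 10, 14, -6, 9, -3]
j=3: a[3]=11 > -3 → no swap
j=4: a[4]=-2 > -3 → no swap
j=5: a[5]=10 > -3 → no swap
j=6: a[6]=14 > -3 → no swap
j=7: a[7]=-6 ≤ -3 → i=1, swap a[1],a[7] → [-4, -6, 8, 11, -2, 10, 14, 3, 9, -3]
j=8: a[8]=9 > -3 → no swap
final swap a[2],a[9] → [-4, -6, -3, 11, -2, 10, 14, 3, 9, 8]; return 2
p = 2; k-1 = 9 > 2 ⇒ right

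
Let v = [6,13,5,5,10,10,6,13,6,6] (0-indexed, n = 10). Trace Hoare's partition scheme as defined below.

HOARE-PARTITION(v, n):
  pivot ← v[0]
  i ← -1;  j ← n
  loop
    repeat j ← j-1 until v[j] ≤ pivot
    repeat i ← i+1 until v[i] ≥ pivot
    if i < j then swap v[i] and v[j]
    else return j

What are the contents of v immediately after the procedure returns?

pivot=6
j stops at 9 (6), i stops at 0 (6); swap ⇒ [6,13,5,5,10,10,6,13,6,6]
j stops at 8 (6), i stops at 1 (13); swap ⇒ [6,6,5,5,10,10,6,13,13,6]
j stops at 6 (6), i stops at 4 (10); swap ⇒ [6,6,5,5,6,10,10,13,13,6]
j stops at 4, i stops at 5; i≥j ⇒ return 4. v=[6,6,5,5,6,10,10,13,13,6]

[6,6,5,5,6,10,10,13,13,6]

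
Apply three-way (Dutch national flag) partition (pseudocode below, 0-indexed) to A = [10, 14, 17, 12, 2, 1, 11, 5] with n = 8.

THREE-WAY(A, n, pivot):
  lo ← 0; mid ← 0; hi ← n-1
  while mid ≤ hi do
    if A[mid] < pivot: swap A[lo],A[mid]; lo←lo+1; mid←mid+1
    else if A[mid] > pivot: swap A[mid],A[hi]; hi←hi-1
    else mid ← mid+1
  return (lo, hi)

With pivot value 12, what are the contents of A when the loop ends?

[10, 5, 11, 2, 1, 12, 17, 14]

lo=0 mid=0 hi=7
10<12: swap(0,0), lo=1 mid=1 ⇒ [10, 14, 17, 12, 2, 1, 11, 5]
14>12: swap(1,7), hi=6 ⇒ [10, 5, 17, 12, 2, 1, 11, 14]
5<12: swap(1,1), lo=2 mid=2 ⇒ [10, 5, 17, 12, 2, 1, 11, 14]
17>12: swap(2,6), hi=5 ⇒ [10, 5, 11, 12, 2, 1, 17, 14]
11<12: swap(2,2), lo=3 mid=3 ⇒ [10, 5, 11, 12, 2, 1, 17, 14]
12=12: mid=4
2<12: swap(3,4), lo=4 mid=5 ⇒ [10, 5, 11, 2, 12, 1, 17, 14]
1<12: swap(4,5), lo=5 mid=6 ⇒ [10, 5, 11, 2, 1, 12, 17, 14]
done. lo=5 hi=5; A=[10, 5, 11, 2, 1, 12, 17, 14]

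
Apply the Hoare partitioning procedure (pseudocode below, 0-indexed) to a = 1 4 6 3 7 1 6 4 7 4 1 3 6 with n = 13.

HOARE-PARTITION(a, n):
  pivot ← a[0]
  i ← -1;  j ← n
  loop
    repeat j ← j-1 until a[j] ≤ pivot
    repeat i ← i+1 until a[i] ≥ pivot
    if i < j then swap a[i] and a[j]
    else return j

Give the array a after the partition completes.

pivot=1
j stops at 10 (1), i stops at 0 (1); swap ⇒ 1 4 6 3 7 1 6 4 7 4 1 3 6
j stops at 5 (1), i stops at 1 (4); swap ⇒ 1 1 6 3 7 4 6 4 7 4 1 3 6
j stops at 1, i stops at 2; i≥j ⇒ return 1. a=1 1 6 3 7 4 6 4 7 4 1 3 6

1 1 6 3 7 4 6 4 7 4 1 3 6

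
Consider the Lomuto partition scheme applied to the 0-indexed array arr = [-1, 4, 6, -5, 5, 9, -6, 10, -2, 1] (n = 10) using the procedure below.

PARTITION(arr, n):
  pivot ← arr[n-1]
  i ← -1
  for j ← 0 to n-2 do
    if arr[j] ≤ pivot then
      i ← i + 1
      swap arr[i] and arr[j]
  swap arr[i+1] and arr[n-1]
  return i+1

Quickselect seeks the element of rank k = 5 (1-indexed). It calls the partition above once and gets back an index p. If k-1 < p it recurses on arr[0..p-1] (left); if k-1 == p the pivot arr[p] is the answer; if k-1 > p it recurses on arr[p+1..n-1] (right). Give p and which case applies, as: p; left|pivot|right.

pivot=1, i=-1
j=0: -1≤1, i=0, swap(0,0) ⇒ [-1, 4, 6, -5, 5, 9, -6, 10, -2, 1]
j=1: 4>1, skip
j=2: 6>1, skip
j=3: -5≤1, i=1, swap(1,3) ⇒ [-1, -5, 6, 4, 5, 9, -6, 10, -2, 1]
j=4: 5>1, skip
j=5: 9>1, skip
j=6: -6≤1, i=2, swap(2,6) ⇒ [-1, -5, -6, 4, 5, 9, 6, 10, -2, 1]
j=7: 10>1, skip
j=8: -2≤1, i=3, swap(3,8) ⇒ [-1, -5, -6, -2, 5, 9, 6, 10, 4, 1]
swap(4,9) ⇒ [-1, -5, -6, -2, 1, 9, 6, 10, 4, 5]; return 4
p = 4; k-1 = 4 == 4 ⇒ pivot

4; pivot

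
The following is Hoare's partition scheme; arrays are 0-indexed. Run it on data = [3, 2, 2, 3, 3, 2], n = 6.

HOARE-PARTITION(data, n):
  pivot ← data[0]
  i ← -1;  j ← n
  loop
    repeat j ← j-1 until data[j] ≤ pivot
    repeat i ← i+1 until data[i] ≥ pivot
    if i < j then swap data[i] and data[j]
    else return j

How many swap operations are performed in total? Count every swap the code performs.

2

pivot=3
j stops at 5 (2), i stops at 0 (3); swap ⇒ [2, 2, 2, 3, 3, 3]
j stops at 4 (3), i stops at 3 (3); swap ⇒ [2, 2, 2, 3, 3, 3]
j stops at 3, i stops at 4; i≥j ⇒ return 3. data=[2, 2, 2, 3, 3, 3]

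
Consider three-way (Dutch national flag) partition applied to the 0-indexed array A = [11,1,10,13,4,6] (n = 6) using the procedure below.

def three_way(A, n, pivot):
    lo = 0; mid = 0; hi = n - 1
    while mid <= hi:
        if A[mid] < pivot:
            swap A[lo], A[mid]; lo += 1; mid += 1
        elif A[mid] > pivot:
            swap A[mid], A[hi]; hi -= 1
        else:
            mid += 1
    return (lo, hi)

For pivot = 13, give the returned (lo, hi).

(5, 5)

lo=0 mid=0 hi=5
11<13: swap(0,0), lo=1 mid=1 ⇒ [11,1,10,13,4,6]
1<13: swap(1,1), lo=2 mid=2 ⇒ [11,1,10,13,4,6]
10<13: swap(2,2), lo=3 mid=3 ⇒ [11,1,10,13,4,6]
13=13: mid=4
4<13: swap(3,4), lo=4 mid=5 ⇒ [11,1,10,4,13,6]
6<13: swap(4,5), lo=5 mid=6 ⇒ [11,1,10,4,6,13]
done. lo=5 hi=5; A=[11,1,10,4,6,13]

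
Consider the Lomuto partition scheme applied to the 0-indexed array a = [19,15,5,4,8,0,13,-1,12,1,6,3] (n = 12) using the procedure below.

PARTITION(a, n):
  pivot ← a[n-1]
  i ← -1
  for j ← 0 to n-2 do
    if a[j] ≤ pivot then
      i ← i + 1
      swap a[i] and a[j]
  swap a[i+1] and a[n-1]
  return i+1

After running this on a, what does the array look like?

[0,-1,1,3,8,19,13,15,12,5,6,4]

pivot = a[11] = 3; i = -1
j=0: a[0]=19 > 3 → no swap
j=1: a[1]=15 > 3 → no swap
j=2: a[2]=5 > 3 → no swap
j=3: a[3]=4 > 3 → no swap
j=4: a[4]=8 > 3 → no swap
j=5: a[5]=0 ≤ 3 → i=0, swap a[0],a[5] → [0,15,5,4,8,19,13,-1,12,1,6,3]
j=6: a[6]=13 > 3 → no swap
j=7: a[7]=-1 ≤ 3 → i=1, swap a[1],a[7] → [0,-1,5,4,8,19,13,15,12,1,6,3]
j=8: a[8]=12 > 3 → no swap
j=9: a[9]=1 ≤ 3 → i=2, swap a[2],a[9] → [0,-1,1,4,8,19,13,15,12,5,6,3]
j=10: a[10]=6 > 3 → no swap
final swap a[3],a[11] → [0,-1,1,3,8,19,13,15,12,5,6,4]; return 3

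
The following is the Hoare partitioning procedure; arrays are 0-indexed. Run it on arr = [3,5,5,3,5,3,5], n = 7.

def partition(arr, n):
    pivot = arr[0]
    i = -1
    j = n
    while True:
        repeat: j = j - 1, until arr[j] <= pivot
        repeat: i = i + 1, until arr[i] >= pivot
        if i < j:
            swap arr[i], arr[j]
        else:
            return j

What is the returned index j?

pivot=3
j stops at 5 (3), i stops at 0 (3); swap ⇒ [3,5,5,3,5,3,5]
j stops at 3 (3), i stops at 1 (5); swap ⇒ [3,3,5,5,5,3,5]
j stops at 1, i stops at 2; i≥j ⇒ return 1. arr=[3,3,5,5,5,3,5]

1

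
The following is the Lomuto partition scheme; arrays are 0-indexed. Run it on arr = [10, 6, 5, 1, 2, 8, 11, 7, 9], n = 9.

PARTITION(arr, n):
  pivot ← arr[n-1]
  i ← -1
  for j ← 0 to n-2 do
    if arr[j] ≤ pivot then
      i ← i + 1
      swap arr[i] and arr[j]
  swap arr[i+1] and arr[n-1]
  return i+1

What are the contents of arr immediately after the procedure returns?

[6, 5, 1, 2, 8, 7, 9, 10, 11]

pivot = arr[8] = 9; i = -1
j=0: arr[0]=10 > 9 → no swap
j=1: arr[1]=6 ≤ 9 → i=0, swap arr[0],arr[1] → [6, 10, 5, 1, 2, 8, 11, 7, 9]
j=2: arr[2]=5 ≤ 9 → i=1, swap arr[1],arr[2] → [6, 5, 10, 1, 2, 8, 11, 7, 9]
j=3: arr[3]=1 ≤ 9 → i=2, swap arr[2],arr[3] → [6, 5, 1, 10, 2, 8, 11, 7, 9]
j=4: arr[4]=2 ≤ 9 → i=3, swap arr[3],arr[4] → [6, 5, 1, 2, 10, 8, 11, 7, 9]
j=5: arr[5]=8 ≤ 9 → i=4, swap arr[4],arr[5] → [6, 5, 1, 2, 8, 10, 11, 7, 9]
j=6: arr[6]=11 > 9 → no swap
j=7: arr[7]=7 ≤ 9 → i=5, swap arr[5],arr[7] → [6, 5, 1, 2, 8, 7, 11, 10, 9]
final swap arr[6],arr[8] → [6, 5, 1, 2, 8, 7, 9, 10, 11]; return 6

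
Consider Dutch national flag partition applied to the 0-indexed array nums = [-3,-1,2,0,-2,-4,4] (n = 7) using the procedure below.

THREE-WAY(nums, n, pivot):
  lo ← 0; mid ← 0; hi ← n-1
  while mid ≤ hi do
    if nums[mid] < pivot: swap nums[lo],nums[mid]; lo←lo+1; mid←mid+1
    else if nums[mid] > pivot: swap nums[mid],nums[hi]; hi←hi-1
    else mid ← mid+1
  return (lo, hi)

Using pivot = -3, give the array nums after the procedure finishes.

[-4,-3,0,-2,2,4,-1]

pivot = -3; lo=0, mid=0, hi=6
nums[mid]=-3=-3: mid=1
nums[mid]=-1>-3: swap nums[1],nums[6]; hi=5 → [-3,4,2,0,-2,-4,-1]
nums[mid]=4>-3: swap nums[1],nums[5]; hi=4 → [-3,-4,2,0,-2,4,-1]
nums[mid]=-4<-3: swap nums[0],nums[1]; lo=1,mid=2 → [-4,-3,2,0,-2,4,-1]
nums[mid]=2>-3: swap nums[2],nums[4]; hi=3 → [-4,-3,-2,0,2,4,-1]
nums[mid]=-2>-3: swap nums[2],nums[3]; hi=2 → [-4,-3,0,-2,2,4,-1]
nums[mid]=0>-3: swap nums[2],nums[2]; hi=1 → [-4,-3,0,-2,2,4,-1]
end: lo=1, hi=1; nums = [-4,-3,0,-2,2,4,-1]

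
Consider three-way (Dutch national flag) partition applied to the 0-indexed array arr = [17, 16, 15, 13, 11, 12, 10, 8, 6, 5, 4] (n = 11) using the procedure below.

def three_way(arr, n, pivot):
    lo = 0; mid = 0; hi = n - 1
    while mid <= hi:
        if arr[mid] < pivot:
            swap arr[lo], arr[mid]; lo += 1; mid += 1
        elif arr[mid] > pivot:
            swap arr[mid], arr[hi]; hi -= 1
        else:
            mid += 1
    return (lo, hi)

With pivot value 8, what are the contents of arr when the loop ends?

pivot = 8; lo=0, mid=0, hi=10
arr[mid]=17>8: swap arr[0],arr[10]; hi=9 → [4, 16, 15, 13, 11, 12, 10, 8, 6, 5, 17]
arr[mid]=4<8: swap arr[0],arr[0]; lo=1,mid=1 → [4, 16, 15, 13, 11, 12, 10, 8, 6, 5, 17]
arr[mid]=16>8: swap arr[1],arr[9]; hi=8 → [4, 5, 15, 13, 11, 12, 10, 8, 6, 16, 17]
arr[mid]=5<8: swap arr[1],arr[1]; lo=2,mid=2 → [4, 5, 15, 13, 11, 12, 10, 8, 6, 16, 17]
arr[mid]=15>8: swap arr[2],arr[8]; hi=7 → [4, 5, 6, 13, 11, 12, 10, 8, 15, 16, 17]
arr[mid]=6<8: swap arr[2],arr[2]; lo=3,mid=3 → [4, 5, 6, 13, 11, 12, 10, 8, 15, 16, 17]
arr[mid]=13>8: swap arr[3],arr[7]; hi=6 → [4, 5, 6, 8, 11, 12, 10, 13, 15, 16, 17]
arr[mid]=8=8: mid=4
arr[mid]=11>8: swap arr[4],arr[6]; hi=5 → [4, 5, 6, 8, 10, 12, 11, 13, 15, 16, 17]
arr[mid]=10>8: swap arr[4],arr[5]; hi=4 → [4, 5, 6, 8, 12, 10, 11, 13, 15, 16, 17]
arr[mid]=12>8: swap arr[4],arr[4]; hi=3 → [4, 5, 6, 8, 12, 10, 11, 13, 15, 16, 17]
end: lo=3, hi=3; arr = [4, 5, 6, 8, 12, 10, 11, 13, 15, 16, 17]

[4, 5, 6, 8, 12, 10, 11, 13, 15, 16, 17]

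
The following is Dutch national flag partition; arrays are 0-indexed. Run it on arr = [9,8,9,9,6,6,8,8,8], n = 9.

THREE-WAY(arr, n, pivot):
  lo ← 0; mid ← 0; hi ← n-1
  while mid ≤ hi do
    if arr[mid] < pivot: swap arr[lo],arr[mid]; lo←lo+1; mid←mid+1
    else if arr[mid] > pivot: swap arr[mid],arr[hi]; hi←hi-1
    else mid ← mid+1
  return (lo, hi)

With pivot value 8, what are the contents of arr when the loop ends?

[6,6,8,8,8,8,9,9,9]

pivot = 8; lo=0, mid=0, hi=8
arr[mid]=9>8: swap arr[0],arr[8]; hi=7 → [8,8,9,9,6,6,8,8,9]
arr[mid]=8=8: mid=1
arr[mid]=8=8: mid=2
arr[mid]=9>8: swap arr[2],arr[7]; hi=6 → [8,8,8,9,6,6,8,9,9]
arr[mid]=8=8: mid=3
arr[mid]=9>8: swap arr[3],arr[6]; hi=5 → [8,8,8,8,6,6,9,9,9]
arr[mid]=8=8: mid=4
arr[mid]=6<8: swap arr[0],arr[4]; lo=1,mid=5 → [6,8,8,8,8,6,9,9,9]
arr[mid]=6<8: swap arr[1],arr[5]; lo=2,mid=6 → [6,6,8,8,8,8,9,9,9]
end: lo=2, hi=5; arr = [6,6,8,8,8,8,9,9,9]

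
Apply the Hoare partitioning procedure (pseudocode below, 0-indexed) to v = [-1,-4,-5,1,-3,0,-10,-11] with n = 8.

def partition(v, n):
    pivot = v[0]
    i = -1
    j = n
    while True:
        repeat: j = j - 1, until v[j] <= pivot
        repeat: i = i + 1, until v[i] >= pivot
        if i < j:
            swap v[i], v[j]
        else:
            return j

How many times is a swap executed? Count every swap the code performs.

2

pivot = v[0] = -1; i = -1, j = 8
j→7 (v[7]=-11≤-1), i→0 (v[0]=-1≥-1); i<j, swap → [-11,-4,-5,1,-3,0,-10,-1]
j→6 (v[6]=-10≤-1), i→3 (v[3]=1≥-1); i<j, swap → [-11,-4,-5,-10,-3,0,1,-1]
j→4, i→5; i≥j, return j=4. v = [-11,-4,-5,-10,-3,0,1,-1]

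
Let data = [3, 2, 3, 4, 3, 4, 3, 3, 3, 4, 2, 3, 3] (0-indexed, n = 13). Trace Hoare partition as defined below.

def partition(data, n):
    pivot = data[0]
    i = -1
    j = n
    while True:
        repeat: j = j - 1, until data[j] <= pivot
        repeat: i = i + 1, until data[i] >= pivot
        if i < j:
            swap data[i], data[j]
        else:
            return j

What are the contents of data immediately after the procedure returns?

[3, 2, 3, 2, 3, 3, 3, 4, 3, 4, 4, 3, 3]

pivot = data[0] = 3; i = -1, j = 13
j→12 (data[12]=3≤3), i→0 (data[0]=3≥3); i<j, swap → [3, 2, 3, 4, 3, 4, 3, 3, 3, 4, 2, 3, 3]
j→11 (data[11]=3≤3), i→2 (data[2]=3≥3); i<j, swap → [3, 2, 3, 4, 3, 4, 3, 3, 3, 4, 2, 3, 3]
j→10 (data[10]=2≤3), i→3 (data[3]=4≥3); i<j, swap → [3, 2, 3, 2, 3, 4, 3, 3, 3, 4, 4, 3, 3]
j→8 (data[8]=3≤3), i→4 (data[4]=3≥3); i<j, swap → [3, 2, 3, 2, 3, 4, 3, 3, 3, 4, 4, 3, 3]
j→7 (data[7]=3≤3), i→5 (data[5]=4≥3); i<j, swap → [3, 2, 3, 2, 3, 3, 3, 4, 3, 4, 4, 3, 3]
j→6, i→6; i≥j, return j=6. data = [3, 2, 3, 2, 3, 3, 3, 4, 3, 4, 4, 3, 3]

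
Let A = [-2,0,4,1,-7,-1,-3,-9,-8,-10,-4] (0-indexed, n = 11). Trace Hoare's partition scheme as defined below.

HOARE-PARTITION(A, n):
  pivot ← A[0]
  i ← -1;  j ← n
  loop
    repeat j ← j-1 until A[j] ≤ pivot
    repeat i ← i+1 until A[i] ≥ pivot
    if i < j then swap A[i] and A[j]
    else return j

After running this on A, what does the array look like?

[-4,-10,-8,-9,-7,-3,-1,1,4,0,-2]

pivot=-2
j stops at 10 (-4), i stops at 0 (-2); swap ⇒ [-4,0,4,1,-7,-1,-3,-9,-8,-10,-2]
j stops at 9 (-10), i stops at 1 (0); swap ⇒ [-4,-10,4,1,-7,-1,-3,-9,-8,0,-2]
j stops at 8 (-8), i stops at 2 (4); swap ⇒ [-4,-10,-8,1,-7,-1,-3,-9,4,0,-2]
j stops at 7 (-9), i stops at 3 (1); swap ⇒ [-4,-10,-8,-9,-7,-1,-3,1,4,0,-2]
j stops at 6 (-3), i stops at 5 (-1); swap ⇒ [-4,-10,-8,-9,-7,-3,-1,1,4,0,-2]
j stops at 5, i stops at 6; i≥j ⇒ return 5. A=[-4,-10,-8,-9,-7,-3,-1,1,4,0,-2]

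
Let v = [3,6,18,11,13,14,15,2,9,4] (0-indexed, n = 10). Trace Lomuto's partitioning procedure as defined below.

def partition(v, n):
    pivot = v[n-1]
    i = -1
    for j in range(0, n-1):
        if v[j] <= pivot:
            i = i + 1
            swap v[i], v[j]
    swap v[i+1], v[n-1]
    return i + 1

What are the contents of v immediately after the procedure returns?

pivot=4, i=-1
j=0: 3≤4, i=0, swap(0,0) ⇒ [3,6,18,11,13,14,15,2,9,4]
j=1: 6>4, skip
j=2: 18>4, skip
j=3: 11>4, skip
j=4: 13>4, skip
j=5: 14>4, skip
j=6: 15>4, skip
j=7: 2≤4, i=1, swap(1,7) ⇒ [3,2,18,11,13,14,15,6,9,4]
j=8: 9>4, skip
swap(2,9) ⇒ [3,2,4,11,13,14,15,6,9,18]; return 2

[3,2,4,11,13,14,15,6,9,18]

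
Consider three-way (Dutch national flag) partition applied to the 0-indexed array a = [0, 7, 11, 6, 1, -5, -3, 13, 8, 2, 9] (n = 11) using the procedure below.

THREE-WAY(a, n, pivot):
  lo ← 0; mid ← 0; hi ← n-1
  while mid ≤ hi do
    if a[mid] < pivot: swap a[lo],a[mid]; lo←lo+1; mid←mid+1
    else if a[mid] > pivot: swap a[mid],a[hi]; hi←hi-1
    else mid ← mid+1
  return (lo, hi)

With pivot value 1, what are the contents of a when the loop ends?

pivot = 1; lo=0, mid=0, hi=10
a[mid]=0<1: swap a[0],a[0]; lo=1,mid=1 → [0, 7, 11, 6, 1, -5, -3, 13, 8, 2, 9]
a[mid]=7>1: swap a[1],a[10]; hi=9 → [0, 9, 11, 6, 1, -5, -3, 13, 8, 2, 7]
a[mid]=9>1: swap a[1],a[9]; hi=8 → [0, 2, 11, 6, 1, -5, -3, 13, 8, 9, 7]
a[mid]=2>1: swap a[1],a[8]; hi=7 → [0, 8, 11, 6, 1, -5, -3, 13, 2, 9, 7]
a[mid]=8>1: swap a[1],a[7]; hi=6 → [0, 13, 11, 6, 1, -5, -3, 8, 2, 9, 7]
a[mid]=13>1: swap a[1],a[6]; hi=5 → [0, -3, 11, 6, 1, -5, 13, 8, 2, 9, 7]
a[mid]=-3<1: swap a[1],a[1]; lo=2,mid=2 → [0, -3, 11, 6, 1, -5, 13, 8, 2, 9, 7]
a[mid]=11>1: swap a[2],a[5]; hi=4 → [0, -3, -5, 6, 1, 11, 13, 8, 2, 9, 7]
a[mid]=-5<1: swap a[2],a[2]; lo=3,mid=3 → [0, -3, -5, 6, 1, 11, 13, 8, 2, 9, 7]
a[mid]=6>1: swap a[3],a[4]; hi=3 → [0, -3, -5, 1, 6, 11, 13, 8, 2, 9, 7]
a[mid]=1=1: mid=4
end: lo=3, hi=3; a = [0, -3, -5, 1, 6, 11, 13, 8, 2, 9, 7]

[0, -3, -5, 1, 6, 11, 13, 8, 2, 9, 7]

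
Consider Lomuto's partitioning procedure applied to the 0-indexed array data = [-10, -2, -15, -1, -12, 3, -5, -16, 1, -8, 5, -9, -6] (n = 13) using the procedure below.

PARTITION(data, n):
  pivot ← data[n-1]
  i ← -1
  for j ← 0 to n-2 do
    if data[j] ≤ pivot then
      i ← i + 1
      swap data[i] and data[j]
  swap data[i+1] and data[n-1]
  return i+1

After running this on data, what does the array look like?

[-10, -15, -12, -16, -8, -9, -6, -1, 1, -2, 5, 3, -5]

pivot = data[12] = -6; i = -1
j=0: data[0]=-10 ≤ -6 → i=0, swap data[0],data[0] (no change) → [-10, -2, -15, -1, -12, 3, -5, -16, 1, -8, 5, -9, -6]
j=1: data[1]=-2 > -6 → no swap
j=2: data[2]=-15 ≤ -6 → i=1, swap data[1],data[2] → [-10, -15, -2, -1, -12, 3, -5, -16, 1, -8, 5, -9, -6]
j=3: data[3]=-1 > -6 → no swap
j=4: data[4]=-12 ≤ -6 → i=2, swap data[2],data[4] → [-10, -15, -12, -1, -2, 3, -5, -16, 1, -8, 5, -9, -6]
j=5: data[5]=3 > -6 → no swap
j=6: data[6]=-5 > -6 → no swap
j=7: data[7]=-16 ≤ -6 → i=3, swap data[3],data[7] → [-10, -15, -12, -16, -2, 3, -5, -1, 1, -8, 5, -9, -6]
j=8: data[8]=1 > -6 → no swap
j=9: data[9]=-8 ≤ -6 → i=4, swap data[4],data[9] → [-10, -15, -12, -16, -8, 3, -5, -1, 1, -2, 5, -9, -6]
j=10: data[10]=5 > -6 → no swap
j=11: data[11]=-9 ≤ -6 → i=5, swap data[5],data[11] → [-10, -15, -12, -16, -8, -9, -5, -1, 1, -2, 5, 3, -6]
final swap data[6],data[12] → [-10, -15, -12, -16, -8, -9, -6, -1, 1, -2, 5, 3, -5]; return 6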